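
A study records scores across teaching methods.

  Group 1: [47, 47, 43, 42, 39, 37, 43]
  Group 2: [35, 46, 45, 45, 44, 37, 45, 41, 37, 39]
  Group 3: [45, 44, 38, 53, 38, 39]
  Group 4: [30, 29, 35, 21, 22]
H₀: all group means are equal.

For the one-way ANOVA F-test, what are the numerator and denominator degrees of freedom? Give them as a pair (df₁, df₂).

k = 4 groups, N = 28 total
df = (k−1, N−k) = (4−1, 28−4) = (3, 24)

degrees of freedom = [3, 24]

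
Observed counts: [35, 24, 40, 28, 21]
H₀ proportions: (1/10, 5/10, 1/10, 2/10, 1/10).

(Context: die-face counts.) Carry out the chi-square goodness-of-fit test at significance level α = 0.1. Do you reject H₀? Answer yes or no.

n = 148; E_i = n·p_i = [14.80, 74.00, 14.80, 29.60, 14.80]
χ² = (35−14.80)²/14.80 + (24−74.00)²/74.00 + (40−14.80)²/14.80 + (28−29.60)²/29.60 + (21−14.80)²/14.80 = 106.9459
df = 4
p-value (upper-tail) = 0.00000
At α=0.1: p < α → reject H₀

reject H₀: yes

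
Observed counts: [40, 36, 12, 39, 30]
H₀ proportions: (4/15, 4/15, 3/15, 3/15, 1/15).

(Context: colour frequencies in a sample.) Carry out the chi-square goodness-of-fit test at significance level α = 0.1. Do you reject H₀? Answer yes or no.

reject H₀: yes

n = 157; E_i = n·p_i = [41.87, 41.87, 31.40, 31.40, 10.47]
χ² = (40−41.87)²/41.87 + (36−41.87)²/41.87 + (12−31.40)²/31.40 + (39−31.40)²/31.40 + (30−10.47)²/10.47 = 51.1847
df = 4
p-value (upper-tail) = 0.00000
At α=0.1: p < α → reject H₀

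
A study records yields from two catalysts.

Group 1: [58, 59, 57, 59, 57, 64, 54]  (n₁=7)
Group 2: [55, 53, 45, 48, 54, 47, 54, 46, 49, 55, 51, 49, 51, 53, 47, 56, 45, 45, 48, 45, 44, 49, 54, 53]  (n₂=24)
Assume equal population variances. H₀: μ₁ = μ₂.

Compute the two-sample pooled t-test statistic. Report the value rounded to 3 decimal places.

test statistic = 5.306

x̄₁=58.286, s₁=3.039, n₁=7
x̄₂=49.833, s₂=3.864, n₂=24
s_p² = [6·3.039² + 23·3.864²]/29 = 13.7504
SE = √(s_p²·(1/7+1/24)) = 1.5929
t = (58.286−49.833)/1.5929 = 5.3063
df = 29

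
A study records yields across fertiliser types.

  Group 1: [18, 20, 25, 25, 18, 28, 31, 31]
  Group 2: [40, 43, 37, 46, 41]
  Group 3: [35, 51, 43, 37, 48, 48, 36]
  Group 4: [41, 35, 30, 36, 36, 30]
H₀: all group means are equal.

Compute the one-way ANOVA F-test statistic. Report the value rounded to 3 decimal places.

test statistic = 18.310

Group means [24.50, 41.40, 42.57, 34.67], grand mean 34.962
SSB = Σnᵢ(x̄ᵢ−x̄)² = 1488.714; SSW = ΣΣ(x−x̄ᵢ)² = 596.248
MSB = 1488.714/3 = 496.2380; MSW = 596.248/22 = 27.1022
F = MSB/MSW = 18.3099
df = (3, 22)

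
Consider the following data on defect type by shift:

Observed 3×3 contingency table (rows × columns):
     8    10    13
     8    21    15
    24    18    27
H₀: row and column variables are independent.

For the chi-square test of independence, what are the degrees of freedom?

degrees of freedom = 4

df = (r−1)(c−1) = (3−1)·(3−1) = 4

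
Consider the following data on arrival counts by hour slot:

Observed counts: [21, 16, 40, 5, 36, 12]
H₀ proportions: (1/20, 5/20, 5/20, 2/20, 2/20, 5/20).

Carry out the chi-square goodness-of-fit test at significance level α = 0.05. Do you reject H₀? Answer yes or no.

reject H₀: yes

n = 130; E_i = n·p_i = [6.50, 32.50, 32.50, 13.00, 13.00, 32.50]
χ² = (21−6.50)²/6.50 + (16−32.50)²/32.50 + (40−32.50)²/32.50 + (5−13.00)²/13.00 + (36−13.00)²/13.00 + (12−32.50)²/32.50 = 101.0000
df = 5
p-value (upper-tail) = 0.00000
At α=0.05: p < α → reject H₀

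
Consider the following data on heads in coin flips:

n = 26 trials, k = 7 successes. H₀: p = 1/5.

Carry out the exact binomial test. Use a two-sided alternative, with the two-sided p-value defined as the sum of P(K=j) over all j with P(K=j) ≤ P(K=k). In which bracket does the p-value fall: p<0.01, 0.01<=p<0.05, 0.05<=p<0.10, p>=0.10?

Exact binomial: n=26, k=7, p₀=1/5=0.2000
P(X=j) = C(n,j)·p₀^j·(1−p₀)^(n−j); p = Σ P(X=j) over j with P(X=j) ≤ P(X=7)
p-value (two-sided) = 0.33669
→ bracket: p>=0.10

p-value bracket: p>=0.10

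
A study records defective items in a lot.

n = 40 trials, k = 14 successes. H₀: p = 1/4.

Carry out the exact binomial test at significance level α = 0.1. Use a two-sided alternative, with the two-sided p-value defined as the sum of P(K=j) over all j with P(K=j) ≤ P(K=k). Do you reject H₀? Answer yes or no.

reject H₀: no

Exact binomial: n=40, k=14, p₀=1/4=0.2500
P(X=j) = C(n,j)·p₀^j·(1−p₀)^(n−j); p = Σ P(X=j) over j with P(X=j) ≤ P(X=14)
p-value (two-sided) = 0.14651
At α=0.1: p ≥ α → fail to reject H₀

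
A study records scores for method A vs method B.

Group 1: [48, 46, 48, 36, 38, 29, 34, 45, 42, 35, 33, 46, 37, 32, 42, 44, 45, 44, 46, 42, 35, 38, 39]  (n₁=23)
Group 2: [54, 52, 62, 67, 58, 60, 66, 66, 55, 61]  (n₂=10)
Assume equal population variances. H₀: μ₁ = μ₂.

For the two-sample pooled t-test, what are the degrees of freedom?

df = n₁ + n₂ − 2 = 23 + 10 − 2 = 31

degrees of freedom = 31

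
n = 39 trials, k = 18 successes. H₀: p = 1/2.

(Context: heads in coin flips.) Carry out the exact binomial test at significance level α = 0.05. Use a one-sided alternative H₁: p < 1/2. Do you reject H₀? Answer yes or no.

Exact binomial: n=39, k=18, p₀=1/2=0.5000
P(X≤18) from Σ C(n,i)·p₀^i·(1−p₀)^(n−i)
p-value (one-sided, H₁ less) = 0.37463
At α=0.05: p ≥ α → fail to reject H₀

reject H₀: no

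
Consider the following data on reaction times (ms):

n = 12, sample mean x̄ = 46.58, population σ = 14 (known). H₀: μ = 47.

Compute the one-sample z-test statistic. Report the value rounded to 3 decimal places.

SE = σ/√n = 14/√12 = 4.0415
z = (x̄−μ₀)/SE = (46.58−47)/4.0415 = -0.1039

test statistic = -0.104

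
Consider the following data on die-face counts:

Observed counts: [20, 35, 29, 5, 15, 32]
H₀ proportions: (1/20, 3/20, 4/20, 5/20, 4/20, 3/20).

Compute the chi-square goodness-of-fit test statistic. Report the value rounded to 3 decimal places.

test statistic = 72.995

n = 136; E_i = n·p_i = [6.80, 20.40, 27.20, 34.00, 27.20, 20.40]
χ² = (20−6.80)²/6.80 + (35−20.40)²/20.40 + (29−27.20)²/27.20 + (5−34.00)²/34.00 + (15−27.20)²/27.20 + (32−20.40)²/20.40 = 72.9951
df = 5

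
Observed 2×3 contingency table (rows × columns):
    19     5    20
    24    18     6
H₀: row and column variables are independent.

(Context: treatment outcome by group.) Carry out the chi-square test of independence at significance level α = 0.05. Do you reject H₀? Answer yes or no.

reject H₀: yes

Row totals [44, 48], col totals [43, 23, 26], n=92
χ² = (19−20.57)²/20.57 + (5−11.00)²/11.00 + (20−12.43)²/12.43 + (24−22.43)²/22.43 + (18−12.00)²/12.00 + (6−13.57)²/13.57 = 15.3227
df = 2
p-value (upper-tail) = 0.00047
At α=0.05: p < α → reject H₀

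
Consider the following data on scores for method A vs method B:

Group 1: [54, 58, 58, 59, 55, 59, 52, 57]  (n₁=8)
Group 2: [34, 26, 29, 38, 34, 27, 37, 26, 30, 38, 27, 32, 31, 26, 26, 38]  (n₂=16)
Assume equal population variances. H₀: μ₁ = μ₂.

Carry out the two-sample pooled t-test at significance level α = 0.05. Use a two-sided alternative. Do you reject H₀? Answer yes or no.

x̄₁=56.500, s₁=2.563, n₁=8
x̄₂=31.188, s₂=4.750, n₂=16
s_p² = [7·2.563² + 15·4.750²]/22 = 17.4744
SE = √(s_p²·(1/8+1/16)) = 1.8101
t = (56.500−31.188)/1.8101 = 13.9840
df = 22
p-value (two-sided) = 0.00000
At α=0.05: p < α → reject H₀

reject H₀: yes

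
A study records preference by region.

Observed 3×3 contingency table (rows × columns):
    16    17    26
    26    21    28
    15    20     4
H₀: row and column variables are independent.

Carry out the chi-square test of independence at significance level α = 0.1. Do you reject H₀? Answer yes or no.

reject H₀: yes

Row totals [59, 75, 39], col totals [57, 58, 58], n=173
χ² = (16−19.44)²/19.44 + (17−19.78)²/19.78 + (26−19.78)²/19.78 + (26−24.71)²/24.71 + (21−25.14)²/25.14 + (28−25.14)²/25.14 + (15−12.85)²/12.85 + (20−13.08)²/13.08 + (4−13.08)²/13.08 = 14.3559
df = 4
p-value (upper-tail) = 0.00624
At α=0.1: p < α → reject H₀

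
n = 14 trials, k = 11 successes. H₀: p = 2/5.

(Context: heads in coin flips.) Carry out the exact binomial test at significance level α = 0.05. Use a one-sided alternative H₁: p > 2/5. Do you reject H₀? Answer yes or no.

Exact binomial: n=14, k=11, p₀=2/5=0.4000
P(X≥11) from Σ C(n,i)·p₀^i·(1−p₀)^(n−i)
p-value (one-sided, H₁ greater) = 0.00391
At α=0.05: p < α → reject H₀

reject H₀: yes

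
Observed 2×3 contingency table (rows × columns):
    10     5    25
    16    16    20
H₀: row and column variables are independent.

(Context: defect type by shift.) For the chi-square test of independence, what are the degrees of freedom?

df = (r−1)(c−1) = (2−1)·(3−1) = 2

degrees of freedom = 2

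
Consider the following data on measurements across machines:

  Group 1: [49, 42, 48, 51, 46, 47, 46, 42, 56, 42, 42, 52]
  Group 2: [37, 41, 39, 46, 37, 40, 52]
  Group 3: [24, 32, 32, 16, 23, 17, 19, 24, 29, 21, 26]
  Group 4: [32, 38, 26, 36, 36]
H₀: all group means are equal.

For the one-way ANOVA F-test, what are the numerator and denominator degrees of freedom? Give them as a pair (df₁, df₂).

degrees of freedom = [3, 31]

k = 4 groups, N = 35 total
df = (k−1, N−k) = (4−1, 35−4) = (3, 31)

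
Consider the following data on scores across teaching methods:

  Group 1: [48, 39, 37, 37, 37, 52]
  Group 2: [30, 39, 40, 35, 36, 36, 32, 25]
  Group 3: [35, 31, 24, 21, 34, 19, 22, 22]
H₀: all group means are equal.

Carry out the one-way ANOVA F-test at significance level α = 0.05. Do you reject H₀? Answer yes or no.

reject H₀: yes

Group means [41.67, 34.12, 26.00], grand mean 33.227
SSB = Σnᵢ(x̄ᵢ−x̄)² = 851.655; SSW = ΣΣ(x−x̄ᵢ)² = 670.208
MSB = 851.655/2 = 425.8277; MSW = 670.208/19 = 35.2741
F = MSB/MSW = 12.0720
df = (2, 19)
p-value (upper-tail) = 0.00041
At α=0.05: p < α → reject H₀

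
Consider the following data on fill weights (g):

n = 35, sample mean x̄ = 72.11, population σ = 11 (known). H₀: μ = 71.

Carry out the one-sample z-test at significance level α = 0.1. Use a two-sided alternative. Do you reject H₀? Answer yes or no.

reject H₀: no

SE = σ/√n = 11/√35 = 1.8593
z = (x̄−μ₀)/SE = (72.11−71)/1.8593 = 0.5970
p-value (two-sided) = 0.55052
At α=0.1: p ≥ α → fail to reject H₀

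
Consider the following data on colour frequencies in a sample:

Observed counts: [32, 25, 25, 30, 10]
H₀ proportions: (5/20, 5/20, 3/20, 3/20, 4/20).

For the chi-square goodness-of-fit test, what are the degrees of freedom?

df = k − 1 = 5 − 1 = 4

degrees of freedom = 4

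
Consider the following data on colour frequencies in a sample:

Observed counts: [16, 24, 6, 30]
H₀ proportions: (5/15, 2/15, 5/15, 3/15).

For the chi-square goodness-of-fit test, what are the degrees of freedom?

df = k − 1 = 4 − 1 = 3

degrees of freedom = 3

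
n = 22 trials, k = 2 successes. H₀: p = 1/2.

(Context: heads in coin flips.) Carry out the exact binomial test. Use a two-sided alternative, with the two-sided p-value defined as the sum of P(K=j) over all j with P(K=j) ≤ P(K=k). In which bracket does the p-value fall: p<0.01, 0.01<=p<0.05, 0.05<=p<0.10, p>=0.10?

Exact binomial: n=22, k=2, p₀=1/2=0.5000
P(X=j) = C(n,j)·p₀^j·(1−p₀)^(n−j); p = Σ P(X=j) over j with P(X=j) ≤ P(X=2)
p-value (two-sided) = 0.00012
→ bracket: p<0.01

p-value bracket: p<0.01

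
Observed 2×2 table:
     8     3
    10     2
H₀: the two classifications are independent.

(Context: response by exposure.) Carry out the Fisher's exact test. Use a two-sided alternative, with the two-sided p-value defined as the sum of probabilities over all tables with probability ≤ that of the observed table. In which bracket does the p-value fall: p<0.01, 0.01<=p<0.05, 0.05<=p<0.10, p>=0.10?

Margins: r₁=11, r₂=12, c₁=18, c₂=5, n=23
p_obs = C(11,8)·C(12,10)/C(23,18); sum pmf over tables with pmf ≤ p_obs
p-value (two-sided) = 0.64041
→ bracket: p>=0.10

p-value bracket: p>=0.10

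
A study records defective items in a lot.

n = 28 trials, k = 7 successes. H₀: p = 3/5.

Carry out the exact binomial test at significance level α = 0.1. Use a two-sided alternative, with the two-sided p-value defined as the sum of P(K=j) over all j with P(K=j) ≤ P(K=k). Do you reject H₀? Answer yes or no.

Exact binomial: n=28, k=7, p₀=3/5=0.6000
P(X=j) = C(n,j)·p₀^j·(1−p₀)^(n−j); p = Σ P(X=j) over j with P(X=j) ≤ P(X=7)
p-value (two-sided) = 0.00030
At α=0.1: p < α → reject H₀

reject H₀: yes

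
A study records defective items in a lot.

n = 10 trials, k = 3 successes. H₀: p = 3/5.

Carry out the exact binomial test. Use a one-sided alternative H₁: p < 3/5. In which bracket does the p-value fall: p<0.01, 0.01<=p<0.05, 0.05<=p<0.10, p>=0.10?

Exact binomial: n=10, k=3, p₀=3/5=0.6000
P(X≤3) from Σ C(n,i)·p₀^i·(1−p₀)^(n−i)
p-value (one-sided, H₁ less) = 0.05476
→ bracket: 0.05<=p<0.10

p-value bracket: 0.05<=p<0.10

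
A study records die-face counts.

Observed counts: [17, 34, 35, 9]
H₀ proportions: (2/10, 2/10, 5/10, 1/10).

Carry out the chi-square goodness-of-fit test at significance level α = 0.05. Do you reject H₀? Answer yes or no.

reject H₀: yes

n = 95; E_i = n·p_i = [19.00, 19.00, 47.50, 9.50]
χ² = (17−19.00)²/19.00 + (34−19.00)²/19.00 + (35−47.50)²/47.50 + (9−9.50)²/9.50 = 15.3684
df = 3
p-value (upper-tail) = 0.00153
At α=0.05: p < α → reject H₀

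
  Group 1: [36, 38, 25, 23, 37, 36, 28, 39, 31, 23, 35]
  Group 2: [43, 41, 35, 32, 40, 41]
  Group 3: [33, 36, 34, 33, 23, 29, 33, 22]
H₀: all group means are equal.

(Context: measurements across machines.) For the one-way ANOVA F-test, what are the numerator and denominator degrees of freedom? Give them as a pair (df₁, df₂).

degrees of freedom = [2, 22]

k = 3 groups, N = 25 total
df = (k−1, N−k) = (3−1, 25−3) = (2, 22)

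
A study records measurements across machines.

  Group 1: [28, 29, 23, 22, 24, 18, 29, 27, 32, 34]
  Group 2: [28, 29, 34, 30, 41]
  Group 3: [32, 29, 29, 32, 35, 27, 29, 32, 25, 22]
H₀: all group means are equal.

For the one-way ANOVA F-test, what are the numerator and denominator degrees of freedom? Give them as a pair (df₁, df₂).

degrees of freedom = [2, 22]

k = 3 groups, N = 25 total
df = (k−1, N−k) = (3−1, 25−3) = (2, 22)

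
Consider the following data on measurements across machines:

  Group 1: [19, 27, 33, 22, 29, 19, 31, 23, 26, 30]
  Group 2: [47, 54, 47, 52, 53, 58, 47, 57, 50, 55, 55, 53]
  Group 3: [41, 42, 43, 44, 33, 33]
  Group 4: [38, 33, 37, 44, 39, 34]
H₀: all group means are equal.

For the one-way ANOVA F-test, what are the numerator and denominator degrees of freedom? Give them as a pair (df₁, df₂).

k = 4 groups, N = 34 total
df = (k−1, N−k) = (4−1, 34−4) = (3, 30)

degrees of freedom = [3, 30]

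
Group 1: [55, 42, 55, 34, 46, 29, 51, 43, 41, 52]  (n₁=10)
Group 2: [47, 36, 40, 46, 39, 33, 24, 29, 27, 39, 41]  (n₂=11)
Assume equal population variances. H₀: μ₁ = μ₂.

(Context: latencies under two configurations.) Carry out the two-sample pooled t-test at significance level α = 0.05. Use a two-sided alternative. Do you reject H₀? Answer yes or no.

reject H₀: yes

x̄₁=44.800, s₁=8.766, n₁=10
x̄₂=36.455, s₂=7.488, n₂=11
s_p² = [9·8.766² + 10·7.488²]/19 = 65.9120
SE = √(s_p²·(1/10+1/11)) = 3.5473
t = (44.800−36.455)/3.5473 = 2.3526
df = 19
p-value (two-sided) = 0.02957
At α=0.05: p < α → reject H₀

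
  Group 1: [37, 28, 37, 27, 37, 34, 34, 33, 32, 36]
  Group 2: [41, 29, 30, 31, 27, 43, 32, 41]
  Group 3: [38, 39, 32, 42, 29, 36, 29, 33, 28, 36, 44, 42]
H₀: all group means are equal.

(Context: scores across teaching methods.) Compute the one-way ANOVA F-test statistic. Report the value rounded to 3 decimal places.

Group means [33.50, 34.25, 35.67], grand mean 34.567
SSB = Σnᵢ(x̄ᵢ−x̄)² = 26.700; SSW = ΣΣ(x−x̄ᵢ)² = 734.667
MSB = 26.700/2 = 13.3500; MSW = 734.667/27 = 27.2099
F = MSB/MSW = 0.4906
df = (2, 27)

test statistic = 0.491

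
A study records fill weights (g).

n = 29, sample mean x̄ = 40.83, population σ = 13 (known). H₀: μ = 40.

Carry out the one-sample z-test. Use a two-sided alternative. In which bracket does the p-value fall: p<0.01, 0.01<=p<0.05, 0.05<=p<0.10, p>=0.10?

p-value bracket: p>=0.10

SE = σ/√n = 13/√29 = 2.4140
z = (x̄−μ₀)/SE = (40.83−40)/2.4140 = 0.3438
p-value (two-sided) = 0.73098
→ bracket: p>=0.10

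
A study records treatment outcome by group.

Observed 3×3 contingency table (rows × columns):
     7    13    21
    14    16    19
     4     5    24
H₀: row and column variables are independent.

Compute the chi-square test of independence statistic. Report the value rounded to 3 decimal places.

test statistic = 9.875

Row totals [41, 49, 33], col totals [25, 34, 64], n=123
χ² = (7−8.33)²/8.33 + (13−11.33)²/11.33 + (21−21.33)²/21.33 + (14−9.96)²/9.96 + (16−13.54)²/13.54 + (19−25.50)²/25.50 + (4−6.71)²/6.71 + (5−9.12)²/9.12 + (24−17.17)²/17.17 = 9.8747
df = 4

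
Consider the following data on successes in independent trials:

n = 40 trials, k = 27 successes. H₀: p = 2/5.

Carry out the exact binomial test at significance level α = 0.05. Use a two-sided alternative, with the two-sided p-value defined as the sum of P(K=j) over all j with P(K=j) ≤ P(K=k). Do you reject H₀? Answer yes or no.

reject H₀: yes

Exact binomial: n=40, k=27, p₀=2/5=0.4000
P(X=j) = C(n,j)·p₀^j·(1−p₀)^(n−j); p = Σ P(X=j) over j with P(X=j) ≤ P(X=27)
p-value (two-sided) = 0.00055
At α=0.05: p < α → reject H₀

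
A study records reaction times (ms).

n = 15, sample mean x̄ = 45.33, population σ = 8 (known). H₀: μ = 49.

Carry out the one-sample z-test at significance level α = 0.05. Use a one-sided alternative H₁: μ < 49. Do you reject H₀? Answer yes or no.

SE = σ/√n = 8/√15 = 2.0656
z = (x̄−μ₀)/SE = (45.33−49)/2.0656 = -1.7767
p-value (one-sided, H₁ less) = 0.03781
At α=0.05: p < α → reject H₀

reject H₀: yes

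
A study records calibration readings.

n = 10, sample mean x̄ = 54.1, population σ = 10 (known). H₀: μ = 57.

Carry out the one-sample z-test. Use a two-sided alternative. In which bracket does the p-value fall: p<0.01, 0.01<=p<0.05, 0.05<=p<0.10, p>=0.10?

p-value bracket: p>=0.10

SE = σ/√n = 10/√10 = 3.1623
z = (x̄−μ₀)/SE = (54.1−57)/3.1623 = -0.9171
p-value (two-sided) = 0.35911
→ bracket: p>=0.10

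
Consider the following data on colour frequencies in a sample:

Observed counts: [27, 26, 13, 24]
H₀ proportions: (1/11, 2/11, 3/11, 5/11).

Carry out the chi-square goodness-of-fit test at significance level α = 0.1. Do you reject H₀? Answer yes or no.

n = 90; E_i = n·p_i = [8.18, 16.36, 24.55, 40.91]
χ² = (27−8.18)²/8.18 + (26−16.36)²/16.36 + (13−24.55)²/24.55 + (24−40.91)²/40.91 = 61.3763
df = 3
p-value (upper-tail) = 0.00000
At α=0.1: p < α → reject H₀

reject H₀: yes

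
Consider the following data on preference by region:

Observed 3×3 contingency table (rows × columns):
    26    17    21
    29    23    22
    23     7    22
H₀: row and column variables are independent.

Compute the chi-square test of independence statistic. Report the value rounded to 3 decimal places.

Row totals [64, 74, 52], col totals [78, 47, 65], n=190
χ² = (26−26.27)²/26.27 + (17−15.83)²/15.83 + (21−21.89)²/21.89 + (29−30.38)²/30.38 + (23−18.31)²/18.31 + (22−25.32)²/25.32 + (23−21.35)²/21.35 + (7−12.86)²/12.86 + (22−17.79)²/17.79 = 5.6236
df = 4

test statistic = 5.624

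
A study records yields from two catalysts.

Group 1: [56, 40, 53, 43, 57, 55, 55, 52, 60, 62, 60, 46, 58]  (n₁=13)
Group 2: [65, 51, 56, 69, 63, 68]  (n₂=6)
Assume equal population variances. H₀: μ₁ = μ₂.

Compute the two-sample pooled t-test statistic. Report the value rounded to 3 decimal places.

test statistic = -2.472

x̄₁=53.615, s₁=6.777, n₁=13
x̄₂=62.000, s₂=7.099, n₂=6
s_p² = [12·6.777² + 5·7.099²]/17 = 47.2398
SE = √(s_p²·(1/13+1/6)) = 3.3922
t = (53.615−62.000)/3.3922 = -2.4717
df = 17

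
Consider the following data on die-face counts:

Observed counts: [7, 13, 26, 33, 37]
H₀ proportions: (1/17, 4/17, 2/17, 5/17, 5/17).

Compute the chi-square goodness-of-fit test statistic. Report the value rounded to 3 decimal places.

n = 116; E_i = n·p_i = [6.82, 27.29, 13.65, 34.12, 34.12]
χ² = (7−6.82)²/6.82 + (13−27.29)²/27.29 + (26−13.65)²/13.65 + (33−34.12)²/34.12 + (37−34.12)²/34.12 = 18.9522
df = 4

test statistic = 18.952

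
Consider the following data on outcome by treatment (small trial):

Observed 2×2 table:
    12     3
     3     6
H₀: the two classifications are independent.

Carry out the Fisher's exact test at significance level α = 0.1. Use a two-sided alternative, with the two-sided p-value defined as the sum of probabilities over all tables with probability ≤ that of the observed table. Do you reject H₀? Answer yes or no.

Margins: r₁=15, r₂=9, c₁=15, c₂=9, n=24
p_obs = C(15,12)·C(9,3)/C(24,15); sum pmf over tables with pmf ≤ p_obs
p-value (two-sided) = 0.03605
At α=0.1: p < α → reject H₀

reject H₀: yes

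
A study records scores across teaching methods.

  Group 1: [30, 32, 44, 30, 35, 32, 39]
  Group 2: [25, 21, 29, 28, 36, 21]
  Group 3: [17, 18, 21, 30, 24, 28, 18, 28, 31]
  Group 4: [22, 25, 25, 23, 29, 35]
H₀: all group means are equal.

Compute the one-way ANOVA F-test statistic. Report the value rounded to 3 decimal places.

test statistic = 5.543

Group means [34.57, 26.67, 23.89, 26.50], grand mean 27.714
SSB = Σnᵢ(x̄ᵢ−x̄)² = 476.278; SSW = ΣΣ(x−x̄ᵢ)² = 687.437
MSB = 476.278/3 = 158.7593; MSW = 687.437/24 = 28.6432
F = MSB/MSW = 5.5427
df = (3, 24)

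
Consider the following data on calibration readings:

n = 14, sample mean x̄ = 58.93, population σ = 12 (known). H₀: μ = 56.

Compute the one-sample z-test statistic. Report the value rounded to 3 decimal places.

SE = σ/√n = 12/√14 = 3.2071
z = (x̄−μ₀)/SE = (58.93−56)/3.2071 = 0.9136

test statistic = 0.914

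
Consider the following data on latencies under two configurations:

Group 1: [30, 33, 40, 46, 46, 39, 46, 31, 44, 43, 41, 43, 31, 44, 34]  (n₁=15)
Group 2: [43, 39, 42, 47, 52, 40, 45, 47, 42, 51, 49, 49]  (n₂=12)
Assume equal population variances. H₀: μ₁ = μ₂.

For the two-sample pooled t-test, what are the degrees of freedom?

degrees of freedom = 25

df = n₁ + n₂ − 2 = 15 + 12 − 2 = 25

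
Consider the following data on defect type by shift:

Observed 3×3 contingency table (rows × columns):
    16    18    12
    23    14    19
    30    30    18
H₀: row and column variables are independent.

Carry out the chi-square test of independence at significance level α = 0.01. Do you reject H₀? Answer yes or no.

reject H₀: no

Row totals [46, 56, 78], col totals [69, 62, 49], n=180
χ² = (16−17.63)²/17.63 + (18−15.84)²/15.84 + (12−12.52)²/12.52 + (23−21.47)²/21.47 + (14−19.29)²/19.29 + (19−15.24)²/15.24 + (30−29.90)²/29.90 + (30−26.87)²/26.87 + (18−21.23)²/21.23 = 3.8093
df = 4
p-value (upper-tail) = 0.43242
At α=0.01: p ≥ α → fail to reject H₀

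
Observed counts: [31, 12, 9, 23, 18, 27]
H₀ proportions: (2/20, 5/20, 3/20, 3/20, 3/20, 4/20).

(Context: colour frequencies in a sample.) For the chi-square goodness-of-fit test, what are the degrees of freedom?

degrees of freedom = 5

df = k − 1 = 6 − 1 = 5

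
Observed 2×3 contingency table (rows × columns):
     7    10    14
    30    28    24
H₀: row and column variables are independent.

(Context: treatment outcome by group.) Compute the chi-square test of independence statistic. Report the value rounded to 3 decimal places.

Row totals [31, 82], col totals [37, 38, 38], n=113
χ² = (7−10.15)²/10.15 + (10−10.42)²/10.42 + (14−10.42)²/10.42 + (30−26.85)²/26.85 + (28−27.58)²/27.58 + (24−27.58)²/27.58 = 3.0610
df = 2

test statistic = 3.061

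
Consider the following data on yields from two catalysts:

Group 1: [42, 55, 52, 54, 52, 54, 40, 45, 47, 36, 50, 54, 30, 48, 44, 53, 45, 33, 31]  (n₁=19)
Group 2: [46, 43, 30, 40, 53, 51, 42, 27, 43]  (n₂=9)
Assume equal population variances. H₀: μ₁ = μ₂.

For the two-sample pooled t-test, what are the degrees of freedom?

degrees of freedom = 26

df = n₁ + n₂ − 2 = 19 + 9 − 2 = 26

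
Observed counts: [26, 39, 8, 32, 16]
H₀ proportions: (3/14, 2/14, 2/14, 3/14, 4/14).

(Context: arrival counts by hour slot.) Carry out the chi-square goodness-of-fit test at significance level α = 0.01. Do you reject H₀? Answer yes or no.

reject H₀: yes

n = 121; E_i = n·p_i = [25.93, 17.29, 17.29, 25.93, 34.57]
χ² = (26−25.93)²/25.93 + (39−17.29)²/17.29 + (8−17.29)²/17.29 + (32−25.93)²/25.93 + (16−34.57)²/34.57 = 43.6639
df = 4
p-value (upper-tail) = 0.00000
At α=0.01: p < α → reject H₀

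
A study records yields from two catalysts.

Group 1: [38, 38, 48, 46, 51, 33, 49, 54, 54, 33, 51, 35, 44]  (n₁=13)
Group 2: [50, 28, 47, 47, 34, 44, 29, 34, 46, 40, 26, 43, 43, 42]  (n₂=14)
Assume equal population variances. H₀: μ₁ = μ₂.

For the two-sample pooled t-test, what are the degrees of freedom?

df = n₁ + n₂ − 2 = 13 + 14 − 2 = 25

degrees of freedom = 25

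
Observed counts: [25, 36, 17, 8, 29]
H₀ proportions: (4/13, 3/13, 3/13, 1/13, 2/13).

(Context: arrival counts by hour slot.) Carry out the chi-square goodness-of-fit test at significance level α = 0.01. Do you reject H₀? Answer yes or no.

n = 115; E_i = n·p_i = [35.38, 26.54, 26.54, 8.85, 17.69]
χ² = (25−35.38)²/35.38 + (36−26.54)²/26.54 + (17−26.54)²/26.54 + (8−8.85)²/8.85 + (29−17.69)²/17.69 = 17.1572
df = 4
p-value (upper-tail) = 0.00180
At α=0.01: p < α → reject H₀

reject H₀: yes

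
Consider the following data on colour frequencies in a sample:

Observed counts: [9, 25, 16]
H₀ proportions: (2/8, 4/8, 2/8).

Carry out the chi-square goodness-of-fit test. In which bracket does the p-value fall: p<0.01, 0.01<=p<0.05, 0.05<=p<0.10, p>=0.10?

p-value bracket: p>=0.10

n = 50; E_i = n·p_i = [12.50, 25.00, 12.50]
χ² = (9−12.50)²/12.50 + (25−25.00)²/25.00 + (16−12.50)²/12.50 = 1.9600
df = 2
p-value (upper-tail) = 0.37531
→ bracket: p>=0.10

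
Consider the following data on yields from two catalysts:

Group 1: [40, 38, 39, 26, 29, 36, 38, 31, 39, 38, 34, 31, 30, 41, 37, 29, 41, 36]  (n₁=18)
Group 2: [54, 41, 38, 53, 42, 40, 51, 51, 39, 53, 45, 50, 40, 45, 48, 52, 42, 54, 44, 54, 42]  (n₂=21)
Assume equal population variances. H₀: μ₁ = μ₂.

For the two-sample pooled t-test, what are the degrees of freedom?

df = n₁ + n₂ − 2 = 18 + 21 − 2 = 37

degrees of freedom = 37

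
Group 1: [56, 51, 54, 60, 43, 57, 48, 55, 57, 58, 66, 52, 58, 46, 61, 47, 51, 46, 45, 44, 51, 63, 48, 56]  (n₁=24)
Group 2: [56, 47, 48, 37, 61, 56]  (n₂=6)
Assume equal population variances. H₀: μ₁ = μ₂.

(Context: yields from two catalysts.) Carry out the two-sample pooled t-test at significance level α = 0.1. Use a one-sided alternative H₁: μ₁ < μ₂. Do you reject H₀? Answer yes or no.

reject H₀: no

x̄₁=53.042, s₁=6.355, n₁=24
x̄₂=50.833, s₂=8.612, n₂=6
s_p² = [23·6.355² + 5·8.612²]/28 = 46.4211
SE = √(s_p²·(1/24+1/6)) = 3.1098
t = (53.042−50.833)/3.1098 = 0.7101
df = 28
p-value (one-sided, H₁ less) = 0.75825
At α=0.1: p ≥ α → fail to reject H₀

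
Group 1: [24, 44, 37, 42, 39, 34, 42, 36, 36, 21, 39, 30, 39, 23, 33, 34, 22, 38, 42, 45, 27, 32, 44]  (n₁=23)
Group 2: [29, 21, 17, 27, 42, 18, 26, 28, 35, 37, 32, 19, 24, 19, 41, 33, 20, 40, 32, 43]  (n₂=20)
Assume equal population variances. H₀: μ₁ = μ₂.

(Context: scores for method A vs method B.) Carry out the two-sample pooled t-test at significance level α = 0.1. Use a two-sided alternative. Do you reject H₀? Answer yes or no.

x̄₁=34.913, s₁=7.403, n₁=23
x̄₂=29.150, s₂=8.622, n₂=20
s_p² = [22·7.403² + 19·8.622²]/41 = 63.8628
SE = √(s_p²·(1/23+1/20)) = 2.4433
t = (34.913−29.150)/2.4433 = 2.3587
df = 41
p-value (two-sided) = 0.02319
At α=0.1: p < α → reject H₀

reject H₀: yes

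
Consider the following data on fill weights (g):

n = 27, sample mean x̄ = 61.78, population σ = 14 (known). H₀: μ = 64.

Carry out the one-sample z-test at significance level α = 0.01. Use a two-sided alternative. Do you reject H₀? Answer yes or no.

reject H₀: no

SE = σ/√n = 14/√27 = 2.6943
z = (x̄−μ₀)/SE = (61.78−64)/2.6943 = -0.8240
p-value (two-sided) = 0.40996
At α=0.01: p ≥ α → fail to reject H₀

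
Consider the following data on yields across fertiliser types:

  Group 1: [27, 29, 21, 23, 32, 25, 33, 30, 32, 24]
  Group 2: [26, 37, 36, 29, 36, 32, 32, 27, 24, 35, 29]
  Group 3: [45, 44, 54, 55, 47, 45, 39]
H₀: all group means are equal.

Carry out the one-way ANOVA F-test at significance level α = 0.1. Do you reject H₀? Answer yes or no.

reject H₀: yes

Group means [27.60, 31.18, 47.00], grand mean 33.857
SSB = Σnᵢ(x̄ᵢ−x̄)² = 1679.392; SSW = ΣΣ(x−x̄ᵢ)² = 556.036
MSB = 1679.392/2 = 839.6961; MSW = 556.036/25 = 22.2415
F = MSB/MSW = 37.7537
df = (2, 25)
p-value (upper-tail) = 0.00000
At α=0.1: p < α → reject H₀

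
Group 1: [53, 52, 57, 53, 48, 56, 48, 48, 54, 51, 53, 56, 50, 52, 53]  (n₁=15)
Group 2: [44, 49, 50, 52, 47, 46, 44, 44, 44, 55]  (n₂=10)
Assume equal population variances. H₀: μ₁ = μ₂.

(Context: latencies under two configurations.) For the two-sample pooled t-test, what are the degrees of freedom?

df = n₁ + n₂ − 2 = 15 + 10 − 2 = 23

degrees of freedom = 23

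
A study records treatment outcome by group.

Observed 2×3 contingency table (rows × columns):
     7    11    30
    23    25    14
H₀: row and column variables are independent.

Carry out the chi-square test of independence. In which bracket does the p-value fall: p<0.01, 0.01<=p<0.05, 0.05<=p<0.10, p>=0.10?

p-value bracket: p<0.01

Row totals [48, 62], col totals [30, 36, 44], n=110
χ² = (7−13.09)²/13.09 + (11−15.71)²/15.71 + (30−19.20)²/19.20 + (23−16.91)²/16.91 + (25−20.29)²/20.29 + (14−24.80)²/24.80 = 18.3107
df = 2
p-value (upper-tail) = 0.00011
→ bracket: p<0.01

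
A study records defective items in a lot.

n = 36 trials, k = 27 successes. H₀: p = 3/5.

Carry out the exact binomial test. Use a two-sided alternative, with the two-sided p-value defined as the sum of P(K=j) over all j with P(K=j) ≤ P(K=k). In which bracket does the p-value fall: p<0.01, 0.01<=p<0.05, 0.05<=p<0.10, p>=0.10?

p-value bracket: 0.05<=p<0.10

Exact binomial: n=36, k=27, p₀=3/5=0.6000
P(X=j) = C(n,j)·p₀^j·(1−p₀)^(n−j); p = Σ P(X=j) over j with P(X=j) ≤ P(X=27)
p-value (two-sided) = 0.08754
→ bracket: 0.05<=p<0.10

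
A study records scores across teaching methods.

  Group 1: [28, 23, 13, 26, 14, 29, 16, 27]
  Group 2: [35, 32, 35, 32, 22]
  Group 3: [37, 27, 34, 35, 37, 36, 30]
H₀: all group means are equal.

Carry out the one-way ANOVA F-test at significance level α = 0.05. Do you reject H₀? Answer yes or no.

Group means [22.00, 31.20, 33.71], grand mean 28.400
SSB = Σnᵢ(x̄ᵢ−x̄)² = 564.571; SSW = ΣΣ(x−x̄ᵢ)² = 510.229
MSB = 564.571/2 = 282.2857; MSW = 510.229/17 = 30.0134
F = MSB/MSW = 9.4053
df = (2, 17)
p-value (upper-tail) = 0.00178
At α=0.05: p < α → reject H₀

reject H₀: yes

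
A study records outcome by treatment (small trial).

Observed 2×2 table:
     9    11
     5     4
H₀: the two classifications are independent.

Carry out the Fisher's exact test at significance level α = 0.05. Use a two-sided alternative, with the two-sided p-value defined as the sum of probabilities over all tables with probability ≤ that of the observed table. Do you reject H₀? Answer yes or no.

Margins: r₁=20, r₂=9, c₁=14, c₂=15, n=29
p_obs = C(20,9)·C(9,5)/C(29,14); sum pmf over tables with pmf ≤ p_obs
p-value (two-sided) = 0.69985
At α=0.05: p ≥ α → fail to reject H₀

reject H₀: no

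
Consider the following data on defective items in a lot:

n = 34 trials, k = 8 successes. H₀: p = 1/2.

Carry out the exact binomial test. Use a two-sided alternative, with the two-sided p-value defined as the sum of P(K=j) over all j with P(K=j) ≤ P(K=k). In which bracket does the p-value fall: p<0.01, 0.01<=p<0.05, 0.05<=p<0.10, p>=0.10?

Exact binomial: n=34, k=8, p₀=1/2=0.5000
P(X=j) = C(n,j)·p₀^j·(1−p₀)^(n−j); p = Σ P(X=j) over j with P(X=j) ≤ P(X=8)
p-value (two-sided) = 0.00294
→ bracket: p<0.01

p-value bracket: p<0.01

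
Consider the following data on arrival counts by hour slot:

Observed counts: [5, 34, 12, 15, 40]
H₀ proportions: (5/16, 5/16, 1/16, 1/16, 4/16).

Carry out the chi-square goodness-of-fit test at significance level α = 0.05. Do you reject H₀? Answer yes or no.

n = 106; E_i = n·p_i = [33.12, 33.12, 6.62, 6.62, 26.50]
χ² = (5−33.12)²/33.12 + (34−33.12)²/33.12 + (12−6.62)²/6.62 + (15−6.62)²/6.62 + (40−26.50)²/26.50 = 45.7283
df = 4
p-value (upper-tail) = 0.00000
At α=0.05: p < α → reject H₀

reject H₀: yes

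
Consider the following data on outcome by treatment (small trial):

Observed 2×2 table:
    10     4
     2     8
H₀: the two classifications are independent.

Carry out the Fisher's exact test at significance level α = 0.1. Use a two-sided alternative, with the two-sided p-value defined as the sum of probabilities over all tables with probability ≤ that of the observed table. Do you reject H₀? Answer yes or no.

Margins: r₁=14, r₂=10, c₁=12, c₂=12, n=24
p_obs = C(14,10)·C(10,2)/C(24,12); sum pmf over tables with pmf ≤ p_obs
p-value (two-sided) = 0.03607
At α=0.1: p < α → reject H₀

reject H₀: yes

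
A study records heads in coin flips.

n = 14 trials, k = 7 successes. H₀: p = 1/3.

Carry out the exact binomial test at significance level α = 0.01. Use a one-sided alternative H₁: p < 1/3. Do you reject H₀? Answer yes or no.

Exact binomial: n=14, k=7, p₀=1/3=0.3333
P(X≤7) from Σ C(n,i)·p₀^i·(1−p₀)^(n−i)
p-value (one-sided, H₁ less) = 0.94238
At α=0.01: p ≥ α → fail to reject H₀

reject H₀: no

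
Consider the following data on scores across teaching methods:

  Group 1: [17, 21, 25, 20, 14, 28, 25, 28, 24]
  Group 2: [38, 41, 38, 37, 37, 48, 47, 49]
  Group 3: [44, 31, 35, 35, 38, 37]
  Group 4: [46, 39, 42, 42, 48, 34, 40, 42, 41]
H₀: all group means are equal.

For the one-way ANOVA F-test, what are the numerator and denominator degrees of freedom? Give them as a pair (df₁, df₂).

k = 4 groups, N = 32 total
df = (k−1, N−k) = (4−1, 32−4) = (3, 28)

degrees of freedom = [3, 28]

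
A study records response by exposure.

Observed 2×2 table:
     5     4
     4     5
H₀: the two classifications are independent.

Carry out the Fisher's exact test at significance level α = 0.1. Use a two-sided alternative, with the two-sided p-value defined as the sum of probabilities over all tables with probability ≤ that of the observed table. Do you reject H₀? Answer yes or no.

reject H₀: no

Margins: r₁=9, r₂=9, c₁=9, c₂=9, n=18
p_obs = C(9,5)·C(9,4)/C(18,9); sum pmf over tables with pmf ≤ p_obs
p-value (two-sided) = 1.00000
At α=0.1: p ≥ α → fail to reject H₀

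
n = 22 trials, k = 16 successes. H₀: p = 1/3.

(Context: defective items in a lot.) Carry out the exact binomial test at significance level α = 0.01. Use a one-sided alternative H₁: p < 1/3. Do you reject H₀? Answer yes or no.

reject H₀: no

Exact binomial: n=22, k=16, p₀=1/3=0.3333
P(X≤16) from Σ C(n,i)·p₀^i·(1−p₀)^(n−i)
p-value (one-sided, H₁ less) = 0.99997
At α=0.01: p ≥ α → fail to reject H₀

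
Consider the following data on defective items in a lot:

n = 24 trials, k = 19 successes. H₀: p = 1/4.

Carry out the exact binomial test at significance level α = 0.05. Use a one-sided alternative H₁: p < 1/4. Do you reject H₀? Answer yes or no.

reject H₀: no

Exact binomial: n=24, k=19, p₀=1/4=0.2500
P(X≤19) from Σ C(n,i)·p₀^i·(1−p₀)^(n−i)
p-value (one-sided, H₁ less) = 1.00000
At α=0.05: p ≥ α → fail to reject H₀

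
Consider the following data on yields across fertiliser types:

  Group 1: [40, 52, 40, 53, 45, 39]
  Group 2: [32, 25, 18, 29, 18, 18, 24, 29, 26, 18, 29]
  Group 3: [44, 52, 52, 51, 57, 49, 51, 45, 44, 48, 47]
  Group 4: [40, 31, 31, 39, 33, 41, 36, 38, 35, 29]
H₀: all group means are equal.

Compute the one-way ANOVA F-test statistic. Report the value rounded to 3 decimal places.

test statistic = 53.464

Group means [44.83, 24.18, 49.09, 35.30], grand mean 37.579
SSB = Σnᵢ(x̄ᵢ−x̄)² = 3799.784; SSW = ΣΣ(x−x̄ᵢ)² = 805.479
MSB = 3799.784/3 = 1266.5948; MSW = 805.479/34 = 23.6906
F = MSB/MSW = 53.4641
df = (3, 34)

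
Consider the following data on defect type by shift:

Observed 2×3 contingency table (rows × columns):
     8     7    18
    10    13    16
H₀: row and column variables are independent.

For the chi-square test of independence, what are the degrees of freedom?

degrees of freedom = 2

df = (r−1)(c−1) = (2−1)·(3−1) = 2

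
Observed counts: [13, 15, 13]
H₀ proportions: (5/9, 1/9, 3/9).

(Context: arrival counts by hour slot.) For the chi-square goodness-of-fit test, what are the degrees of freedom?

degrees of freedom = 2

df = k − 1 = 3 − 1 = 2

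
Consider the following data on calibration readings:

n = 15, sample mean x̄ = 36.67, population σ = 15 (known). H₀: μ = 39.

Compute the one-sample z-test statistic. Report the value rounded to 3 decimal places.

SE = σ/√n = 15/√15 = 3.8730
z = (x̄−μ₀)/SE = (36.67−39)/3.8730 = -0.6016

test statistic = -0.602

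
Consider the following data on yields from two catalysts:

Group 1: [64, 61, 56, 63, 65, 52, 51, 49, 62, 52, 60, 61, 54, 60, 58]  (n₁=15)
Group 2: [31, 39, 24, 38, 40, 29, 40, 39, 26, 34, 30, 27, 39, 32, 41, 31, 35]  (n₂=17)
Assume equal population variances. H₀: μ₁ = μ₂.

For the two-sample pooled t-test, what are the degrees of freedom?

df = n₁ + n₂ − 2 = 15 + 17 − 2 = 30

degrees of freedom = 30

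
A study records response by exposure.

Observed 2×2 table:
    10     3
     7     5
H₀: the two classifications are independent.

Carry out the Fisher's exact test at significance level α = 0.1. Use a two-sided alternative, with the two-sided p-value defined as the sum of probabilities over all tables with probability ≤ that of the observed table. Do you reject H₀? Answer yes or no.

reject H₀: no

Margins: r₁=13, r₂=12, c₁=17, c₂=8, n=25
p_obs = C(13,10)·C(12,7)/C(25,17); sum pmf over tables with pmf ≤ p_obs
p-value (two-sided) = 0.41098
At α=0.1: p ≥ α → fail to reject H₀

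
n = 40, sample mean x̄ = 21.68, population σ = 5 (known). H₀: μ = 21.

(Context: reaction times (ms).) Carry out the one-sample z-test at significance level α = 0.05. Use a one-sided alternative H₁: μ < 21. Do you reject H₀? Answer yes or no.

reject H₀: no

SE = σ/√n = 5/√40 = 0.7906
z = (x̄−μ₀)/SE = (21.68−21)/0.7906 = 0.8601
p-value (one-sided, H₁ less) = 0.80514
At α=0.05: p ≥ α → fail to reject H₀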